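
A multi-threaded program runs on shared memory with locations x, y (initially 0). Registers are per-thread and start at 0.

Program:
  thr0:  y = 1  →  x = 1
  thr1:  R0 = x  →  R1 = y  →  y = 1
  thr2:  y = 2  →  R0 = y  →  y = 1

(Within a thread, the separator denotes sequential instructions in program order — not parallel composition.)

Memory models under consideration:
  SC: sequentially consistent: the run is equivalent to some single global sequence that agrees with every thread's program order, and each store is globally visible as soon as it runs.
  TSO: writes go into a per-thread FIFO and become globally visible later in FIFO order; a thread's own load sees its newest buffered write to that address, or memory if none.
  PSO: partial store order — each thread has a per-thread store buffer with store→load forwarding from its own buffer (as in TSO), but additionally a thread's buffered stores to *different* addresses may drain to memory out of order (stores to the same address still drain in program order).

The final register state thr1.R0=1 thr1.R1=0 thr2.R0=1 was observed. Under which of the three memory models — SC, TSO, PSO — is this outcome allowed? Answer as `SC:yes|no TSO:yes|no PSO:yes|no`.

SC:no TSO:no PSO:yes

outcome vector order: (thr1.R0,thr1.R1,thr2.R0)
under SC → (0,0,1); (0,0,2); (0,1,1); (0,1,2); (0,2,1); (0,2,2); (1,1,1); (1,1,2); (1,2,1); (1,2,2)
under TSO → (0,0,1); (0,0,2); (0,1,1); (0,1,2); (0,2,1); (0,2,2); (1,1,1); (1,1,2); (1,2,1); (1,2,2)
under PSO → (0,0,1); (0,0,2); (0,1,1); (0,1,2); (0,2,1); (0,2,2); (1,0,1); (1,0,2); (1,1,1); (1,1,2); (1,2,1); (1,2,2)
target (1,0,1) ∈ {PSO}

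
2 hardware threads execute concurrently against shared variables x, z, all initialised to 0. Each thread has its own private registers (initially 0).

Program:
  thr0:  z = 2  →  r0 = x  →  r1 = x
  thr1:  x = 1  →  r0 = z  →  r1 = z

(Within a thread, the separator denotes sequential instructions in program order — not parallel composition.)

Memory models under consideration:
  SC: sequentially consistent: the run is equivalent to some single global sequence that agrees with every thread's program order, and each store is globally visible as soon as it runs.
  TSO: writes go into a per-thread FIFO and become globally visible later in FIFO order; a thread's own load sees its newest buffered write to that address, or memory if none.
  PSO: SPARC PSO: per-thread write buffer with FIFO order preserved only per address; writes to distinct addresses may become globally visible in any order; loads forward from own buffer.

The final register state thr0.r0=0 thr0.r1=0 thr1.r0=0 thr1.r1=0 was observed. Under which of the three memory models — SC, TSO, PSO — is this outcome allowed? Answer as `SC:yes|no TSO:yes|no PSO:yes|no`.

outcome vector order: (thr0.r0,thr0.r1,thr1.r0,thr1.r1)
SC: 5 outcomes — {0022; 0122; 1100; 1102; 1122}
TSO: 9 outcomes — {0000; 0002; 0022; 0100; 0102; 0122; 1100; 1102; 1122}
PSO: 9 outcomes — {0000; 0002; 0022; 0100; 0102; 0122; 1100; 1102; 1122}
target 0000 ∈ {TSO,PSO}

SC:no TSO:yes PSO:yes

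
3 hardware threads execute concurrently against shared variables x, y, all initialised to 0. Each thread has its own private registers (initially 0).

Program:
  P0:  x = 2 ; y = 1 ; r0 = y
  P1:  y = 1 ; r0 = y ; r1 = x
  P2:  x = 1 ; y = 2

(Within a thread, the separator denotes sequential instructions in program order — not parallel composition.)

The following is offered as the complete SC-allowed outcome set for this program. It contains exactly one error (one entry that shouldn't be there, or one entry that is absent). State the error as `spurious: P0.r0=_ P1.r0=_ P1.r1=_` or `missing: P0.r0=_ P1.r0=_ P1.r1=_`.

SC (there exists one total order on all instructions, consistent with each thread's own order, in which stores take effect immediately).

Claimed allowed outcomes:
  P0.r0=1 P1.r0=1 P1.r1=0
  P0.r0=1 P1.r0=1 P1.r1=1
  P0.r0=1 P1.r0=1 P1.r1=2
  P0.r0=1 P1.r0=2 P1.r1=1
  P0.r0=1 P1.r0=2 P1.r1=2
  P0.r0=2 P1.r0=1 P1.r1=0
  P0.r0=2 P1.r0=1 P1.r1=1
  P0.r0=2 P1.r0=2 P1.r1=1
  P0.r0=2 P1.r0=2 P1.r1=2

outcome vector order: (P0.r0,P1.r0,P1.r1)
under SC → (1,1,0), (1,1,1), (1,1,2), (1,2,1), (1,2,2), (2,1,0), (2,1,1), (2,1,2), (2,2,1), (2,2,2)
SC∖claimed = {(2,1,2)}

missing: P0.r0=2 P1.r0=1 P1.r1=2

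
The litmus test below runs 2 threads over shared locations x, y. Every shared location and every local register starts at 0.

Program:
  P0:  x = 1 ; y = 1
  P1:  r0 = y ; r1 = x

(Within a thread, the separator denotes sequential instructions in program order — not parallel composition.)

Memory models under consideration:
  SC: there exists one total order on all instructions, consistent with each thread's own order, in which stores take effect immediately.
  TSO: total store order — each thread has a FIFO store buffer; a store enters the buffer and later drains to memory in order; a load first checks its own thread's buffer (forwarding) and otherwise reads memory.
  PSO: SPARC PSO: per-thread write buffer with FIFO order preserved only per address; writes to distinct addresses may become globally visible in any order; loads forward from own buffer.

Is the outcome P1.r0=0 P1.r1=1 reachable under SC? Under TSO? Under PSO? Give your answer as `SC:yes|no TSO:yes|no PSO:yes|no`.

outcome vector order: (P1.r0,P1.r1)
SC: 3 outcomes — {0/0; 0/1; 1/1}
TSO: 3 outcomes — {0/0; 0/1; 1/1}
PSO: 4 outcomes — {0/0; 0/1; 1/0; 1/1}
target 0/1 ∈ {SC,TSO,PSO}

SC:yes TSO:yes PSO:yes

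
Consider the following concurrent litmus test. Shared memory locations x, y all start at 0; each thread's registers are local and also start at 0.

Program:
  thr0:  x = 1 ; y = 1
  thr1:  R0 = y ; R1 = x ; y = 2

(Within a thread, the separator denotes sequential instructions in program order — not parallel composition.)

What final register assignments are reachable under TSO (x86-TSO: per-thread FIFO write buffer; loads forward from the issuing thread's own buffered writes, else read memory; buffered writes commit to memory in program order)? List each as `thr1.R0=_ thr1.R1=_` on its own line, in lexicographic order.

outcome vector order: (thr1.R0,thr1.R1)
|TSO outcomes| = 3

thr1.R0=0 thr1.R1=0
thr1.R0=0 thr1.R1=1
thr1.R0=1 thr1.R1=1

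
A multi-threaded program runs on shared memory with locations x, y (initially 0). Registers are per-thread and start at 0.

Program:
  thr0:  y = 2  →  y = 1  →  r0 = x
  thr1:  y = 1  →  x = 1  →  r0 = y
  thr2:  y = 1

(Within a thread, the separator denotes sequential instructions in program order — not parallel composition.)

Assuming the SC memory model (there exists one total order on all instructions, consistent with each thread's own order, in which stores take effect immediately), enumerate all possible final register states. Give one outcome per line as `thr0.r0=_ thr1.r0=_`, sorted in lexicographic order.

outcome vector order: (thr0.r0,thr1.r0)
|SC outcomes| = 3

thr0.r0=0 thr1.r0=1
thr0.r0=1 thr1.r0=1
thr0.r0=1 thr1.r0=2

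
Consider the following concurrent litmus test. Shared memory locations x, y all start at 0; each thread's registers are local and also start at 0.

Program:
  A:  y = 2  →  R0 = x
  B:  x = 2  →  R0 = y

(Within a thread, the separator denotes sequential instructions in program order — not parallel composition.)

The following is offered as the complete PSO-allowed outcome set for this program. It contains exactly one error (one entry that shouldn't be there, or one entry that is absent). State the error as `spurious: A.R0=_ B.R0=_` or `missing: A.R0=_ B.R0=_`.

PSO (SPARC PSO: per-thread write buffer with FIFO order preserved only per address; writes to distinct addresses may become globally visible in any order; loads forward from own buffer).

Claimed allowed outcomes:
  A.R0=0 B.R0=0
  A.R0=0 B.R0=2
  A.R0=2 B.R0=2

outcome vector order: (A.R0,B.R0)
[PSO] allowed = {00 02 20 22}
PSO∖claimed = {20}

missing: A.R0=2 B.R0=0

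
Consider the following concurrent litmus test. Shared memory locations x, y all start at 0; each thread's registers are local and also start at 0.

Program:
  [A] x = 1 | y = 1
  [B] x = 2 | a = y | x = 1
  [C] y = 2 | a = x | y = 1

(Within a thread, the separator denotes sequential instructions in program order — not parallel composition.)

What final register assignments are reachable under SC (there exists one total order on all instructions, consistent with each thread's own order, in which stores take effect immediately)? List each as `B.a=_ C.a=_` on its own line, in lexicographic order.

outcome vector order: (B.a,C.a)
|SC outcomes| = 8

B.a=0 C.a=1
B.a=0 C.a=2
B.a=1 C.a=0
B.a=1 C.a=1
B.a=1 C.a=2
B.a=2 C.a=0
B.a=2 C.a=1
B.a=2 C.a=2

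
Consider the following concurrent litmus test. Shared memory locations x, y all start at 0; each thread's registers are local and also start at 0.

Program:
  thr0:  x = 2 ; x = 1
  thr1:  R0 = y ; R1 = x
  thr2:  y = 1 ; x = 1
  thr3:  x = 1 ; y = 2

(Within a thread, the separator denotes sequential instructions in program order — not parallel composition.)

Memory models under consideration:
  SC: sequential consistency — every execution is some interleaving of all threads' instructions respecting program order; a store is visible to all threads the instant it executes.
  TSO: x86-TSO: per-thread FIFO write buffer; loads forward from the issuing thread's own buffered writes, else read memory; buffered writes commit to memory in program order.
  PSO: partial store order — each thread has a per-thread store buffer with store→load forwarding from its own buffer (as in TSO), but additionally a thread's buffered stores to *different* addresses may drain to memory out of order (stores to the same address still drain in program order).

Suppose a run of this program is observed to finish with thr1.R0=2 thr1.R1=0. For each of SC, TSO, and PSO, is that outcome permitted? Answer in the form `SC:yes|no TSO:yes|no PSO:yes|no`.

SC:no TSO:no PSO:yes

outcome vector order: (thr1.R0,thr1.R1)
SC (8): 00, 01, 02, 10, 11, 12, 21, 22
TSO (8): 00, 01, 02, 10, 11, 12, 21, 22
PSO (9): 00, 01, 02, 10, 11, 12, 20, 21, 22
target 20 ∈ {PSO}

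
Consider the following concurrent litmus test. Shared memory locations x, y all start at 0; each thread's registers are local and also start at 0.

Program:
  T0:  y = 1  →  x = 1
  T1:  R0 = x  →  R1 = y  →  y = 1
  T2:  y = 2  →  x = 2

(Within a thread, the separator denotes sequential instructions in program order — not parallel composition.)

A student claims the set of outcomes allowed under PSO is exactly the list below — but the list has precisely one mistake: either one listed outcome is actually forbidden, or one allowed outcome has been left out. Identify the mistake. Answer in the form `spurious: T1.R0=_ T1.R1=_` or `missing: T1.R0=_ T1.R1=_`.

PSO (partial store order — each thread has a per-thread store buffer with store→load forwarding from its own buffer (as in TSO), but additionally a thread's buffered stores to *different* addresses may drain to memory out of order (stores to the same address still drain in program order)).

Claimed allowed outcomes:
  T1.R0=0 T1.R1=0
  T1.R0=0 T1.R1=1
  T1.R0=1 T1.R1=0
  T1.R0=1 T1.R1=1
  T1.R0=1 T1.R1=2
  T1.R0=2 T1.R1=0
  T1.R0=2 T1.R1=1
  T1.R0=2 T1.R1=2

missing: T1.R0=0 T1.R1=2

outcome vector order: (T1.R0,T1.R1)
under PSO → 00 01 02 10 11 12 20 21 22
PSO∖claimed = {02}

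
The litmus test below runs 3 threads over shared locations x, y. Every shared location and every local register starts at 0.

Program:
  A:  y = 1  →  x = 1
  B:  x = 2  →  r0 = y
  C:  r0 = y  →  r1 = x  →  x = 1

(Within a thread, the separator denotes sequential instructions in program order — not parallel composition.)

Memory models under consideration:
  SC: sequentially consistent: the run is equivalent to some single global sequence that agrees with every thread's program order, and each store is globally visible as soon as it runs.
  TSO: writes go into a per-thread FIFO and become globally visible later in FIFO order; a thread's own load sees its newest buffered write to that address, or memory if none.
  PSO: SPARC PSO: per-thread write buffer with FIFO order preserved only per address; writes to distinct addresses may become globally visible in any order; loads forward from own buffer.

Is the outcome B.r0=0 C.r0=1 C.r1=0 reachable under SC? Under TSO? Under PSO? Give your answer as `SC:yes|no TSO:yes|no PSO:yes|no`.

SC:no TSO:yes PSO:yes

outcome vector order: (B.r0,C.r0,C.r1)
SC (11): 000 001 002 011 012 100 101 102 110 111 112
TSO (12): 000 001 002 010 011 012 100 101 102 110 111 112
PSO (12): 000 001 002 010 011 012 100 101 102 110 111 112
target 010 ∈ {TSO,PSO}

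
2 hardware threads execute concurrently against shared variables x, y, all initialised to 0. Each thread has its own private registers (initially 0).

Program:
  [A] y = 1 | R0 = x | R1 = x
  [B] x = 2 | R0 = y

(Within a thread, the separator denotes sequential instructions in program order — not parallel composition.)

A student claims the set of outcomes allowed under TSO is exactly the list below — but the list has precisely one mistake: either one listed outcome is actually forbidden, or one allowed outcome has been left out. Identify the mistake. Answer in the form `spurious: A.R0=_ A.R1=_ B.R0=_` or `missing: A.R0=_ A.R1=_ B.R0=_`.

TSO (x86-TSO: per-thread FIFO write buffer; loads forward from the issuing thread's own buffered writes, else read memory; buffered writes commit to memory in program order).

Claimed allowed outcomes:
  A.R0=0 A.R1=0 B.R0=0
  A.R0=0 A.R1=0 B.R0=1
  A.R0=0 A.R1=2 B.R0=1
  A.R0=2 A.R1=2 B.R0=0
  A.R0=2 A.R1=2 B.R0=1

outcome vector order: (A.R0,A.R1,B.R0)
[TSO] allowed = {0/0/0 0/0/1 0/2/0 0/2/1 2/2/0 2/2/1}
TSO∖claimed = {0/2/0}

missing: A.R0=0 A.R1=2 B.R0=0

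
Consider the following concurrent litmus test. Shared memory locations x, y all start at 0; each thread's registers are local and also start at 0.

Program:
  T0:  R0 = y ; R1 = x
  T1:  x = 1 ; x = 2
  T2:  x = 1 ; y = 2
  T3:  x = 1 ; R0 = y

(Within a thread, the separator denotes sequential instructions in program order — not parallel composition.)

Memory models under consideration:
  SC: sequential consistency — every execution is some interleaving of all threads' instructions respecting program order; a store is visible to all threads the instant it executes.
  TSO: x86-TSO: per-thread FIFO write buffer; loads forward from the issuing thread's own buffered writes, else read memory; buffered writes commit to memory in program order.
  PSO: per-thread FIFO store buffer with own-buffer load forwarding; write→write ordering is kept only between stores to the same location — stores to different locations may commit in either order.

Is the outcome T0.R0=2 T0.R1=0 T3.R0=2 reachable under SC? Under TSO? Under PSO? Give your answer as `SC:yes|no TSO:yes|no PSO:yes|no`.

SC:no TSO:no PSO:yes

outcome vector order: (T0.R0,T0.R1,T3.R0)
[SC] allowed = {(0,0,0) (0,0,2) (0,1,0) (0,1,2) (0,2,0) (0,2,2) (2,1,0) (2,1,2) (2,2,0) (2,2,2)}
[TSO] allowed = {(0,0,0) (0,0,2) (0,1,0) (0,1,2) (0,2,0) (0,2,2) (2,1,0) (2,1,2) (2,2,0) (2,2,2)}
[PSO] allowed = {(0,0,0) (0,0,2) (0,1,0) (0,1,2) (0,2,0) (0,2,2) (2,0,0) (2,0,2) (2,1,0) (2,1,2) (2,2,0) (2,2,2)}
target (2,0,2) ∈ {PSO}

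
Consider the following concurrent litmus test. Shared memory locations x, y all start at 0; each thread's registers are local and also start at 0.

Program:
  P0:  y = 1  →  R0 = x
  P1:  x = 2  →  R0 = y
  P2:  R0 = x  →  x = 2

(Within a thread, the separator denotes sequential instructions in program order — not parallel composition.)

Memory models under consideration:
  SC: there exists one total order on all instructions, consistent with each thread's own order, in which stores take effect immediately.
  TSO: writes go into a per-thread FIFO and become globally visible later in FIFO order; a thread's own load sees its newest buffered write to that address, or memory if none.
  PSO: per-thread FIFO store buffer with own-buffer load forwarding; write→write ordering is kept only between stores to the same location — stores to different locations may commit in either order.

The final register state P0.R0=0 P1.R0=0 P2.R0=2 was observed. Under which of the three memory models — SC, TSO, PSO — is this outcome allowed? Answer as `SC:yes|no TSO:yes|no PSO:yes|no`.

outcome vector order: (P0.R0,P1.R0,P2.R0)
under SC → (0,1,0), (0,1,2), (2,0,0), (2,0,2), (2,1,0), (2,1,2)
under TSO → (0,0,0), (0,0,2), (0,1,0), (0,1,2), (2,0,0), (2,0,2), (2,1,0), (2,1,2)
under PSO → (0,0,0), (0,0,2), (0,1,0), (0,1,2), (2,0,0), (2,0,2), (2,1,0), (2,1,2)
target (0,0,2) ∈ {TSO,PSO}

SC:no TSO:yes PSO:yes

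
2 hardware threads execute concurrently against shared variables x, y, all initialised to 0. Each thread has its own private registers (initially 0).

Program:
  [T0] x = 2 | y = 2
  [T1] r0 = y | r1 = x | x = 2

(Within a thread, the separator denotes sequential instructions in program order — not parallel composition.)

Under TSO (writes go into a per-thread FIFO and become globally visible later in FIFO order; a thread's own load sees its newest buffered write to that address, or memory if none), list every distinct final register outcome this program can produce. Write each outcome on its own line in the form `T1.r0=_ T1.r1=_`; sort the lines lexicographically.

outcome vector order: (T1.r0,T1.r1)
|TSO outcomes| = 3

T1.r0=0 T1.r1=0
T1.r0=0 T1.r1=2
T1.r0=2 T1.r1=2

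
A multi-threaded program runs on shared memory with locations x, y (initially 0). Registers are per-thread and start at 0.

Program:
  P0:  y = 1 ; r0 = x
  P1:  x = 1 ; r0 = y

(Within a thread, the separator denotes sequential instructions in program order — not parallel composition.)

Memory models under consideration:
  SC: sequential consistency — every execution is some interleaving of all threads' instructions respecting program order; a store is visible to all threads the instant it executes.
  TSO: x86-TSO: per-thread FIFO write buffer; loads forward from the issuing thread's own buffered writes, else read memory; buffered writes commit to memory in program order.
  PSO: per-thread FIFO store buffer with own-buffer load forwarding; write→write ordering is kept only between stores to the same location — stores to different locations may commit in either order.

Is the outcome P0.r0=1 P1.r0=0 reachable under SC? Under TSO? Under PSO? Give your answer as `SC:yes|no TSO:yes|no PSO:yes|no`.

outcome vector order: (P0.r0,P1.r0)
SC (3): 01; 10; 11
TSO (4): 00; 01; 10; 11
PSO (4): 00; 01; 10; 11
target 10 ∈ {SC,TSO,PSO}

SC:yes TSO:yes PSO:yes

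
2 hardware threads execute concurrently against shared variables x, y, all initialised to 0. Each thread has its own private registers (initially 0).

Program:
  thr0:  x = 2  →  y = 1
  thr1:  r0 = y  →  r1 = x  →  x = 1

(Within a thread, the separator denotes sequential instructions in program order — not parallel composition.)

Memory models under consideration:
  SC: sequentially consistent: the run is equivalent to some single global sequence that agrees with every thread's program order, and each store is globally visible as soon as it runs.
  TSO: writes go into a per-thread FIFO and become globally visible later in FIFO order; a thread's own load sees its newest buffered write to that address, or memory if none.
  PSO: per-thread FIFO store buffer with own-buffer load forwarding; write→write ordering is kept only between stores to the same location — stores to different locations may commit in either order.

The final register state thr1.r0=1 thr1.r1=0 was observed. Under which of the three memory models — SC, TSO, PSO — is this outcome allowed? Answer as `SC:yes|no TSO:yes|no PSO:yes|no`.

SC:no TSO:no PSO:yes

outcome vector order: (thr1.r0,thr1.r1)
under SC → <0 0> <0 2> <1 2>
under TSO → <0 0> <0 2> <1 2>
under PSO → <0 0> <0 2> <1 0> <1 2>
target <1 0> ∈ {PSO}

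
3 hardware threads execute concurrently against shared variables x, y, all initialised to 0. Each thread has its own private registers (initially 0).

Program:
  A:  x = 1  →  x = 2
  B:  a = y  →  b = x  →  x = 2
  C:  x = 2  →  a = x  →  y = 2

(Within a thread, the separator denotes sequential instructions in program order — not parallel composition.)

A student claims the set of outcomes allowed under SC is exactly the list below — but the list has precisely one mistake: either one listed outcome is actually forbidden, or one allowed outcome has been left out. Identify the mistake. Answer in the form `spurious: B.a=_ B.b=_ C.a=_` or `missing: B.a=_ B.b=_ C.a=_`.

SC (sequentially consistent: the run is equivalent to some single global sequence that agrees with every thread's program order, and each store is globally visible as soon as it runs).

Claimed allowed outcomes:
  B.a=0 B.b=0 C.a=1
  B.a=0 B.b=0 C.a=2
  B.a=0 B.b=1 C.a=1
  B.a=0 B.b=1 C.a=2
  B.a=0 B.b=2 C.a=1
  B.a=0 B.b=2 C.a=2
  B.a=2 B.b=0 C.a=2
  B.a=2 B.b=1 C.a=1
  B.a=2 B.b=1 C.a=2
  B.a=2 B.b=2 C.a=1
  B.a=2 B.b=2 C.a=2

spurious: B.a=2 B.b=0 C.a=2

outcome vector order: (B.a,B.b,C.a)
SC (10): 0/0/1, 0/0/2, 0/1/1, 0/1/2, 0/2/1, 0/2/2, 2/1/1, 2/1/2, 2/2/1, 2/2/2
claimed∖SC = {2/0/2}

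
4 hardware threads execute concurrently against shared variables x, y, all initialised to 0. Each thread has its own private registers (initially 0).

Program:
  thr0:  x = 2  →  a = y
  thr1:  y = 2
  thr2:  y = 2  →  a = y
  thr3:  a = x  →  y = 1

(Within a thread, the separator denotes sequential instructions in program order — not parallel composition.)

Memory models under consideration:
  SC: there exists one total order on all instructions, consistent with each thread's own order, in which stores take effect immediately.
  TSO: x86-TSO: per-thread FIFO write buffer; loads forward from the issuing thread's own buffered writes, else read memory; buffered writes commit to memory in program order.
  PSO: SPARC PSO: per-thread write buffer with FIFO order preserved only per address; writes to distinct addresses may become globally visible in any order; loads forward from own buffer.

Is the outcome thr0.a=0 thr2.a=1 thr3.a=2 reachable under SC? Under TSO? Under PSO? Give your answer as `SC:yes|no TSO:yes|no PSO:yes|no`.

outcome vector order: (thr0.a,thr2.a,thr3.a)
[SC] allowed = {(0,1,0); (0,1,2); (0,2,0); (0,2,2); (1,1,0); (1,1,2); (1,2,0); (1,2,2); (2,1,0); (2,1,2); (2,2,0); (2,2,2)}
[TSO] allowed = {(0,1,0); (0,1,2); (0,2,0); (0,2,2); (1,1,0); (1,1,2); (1,2,0); (1,2,2); (2,1,0); (2,1,2); (2,2,0); (2,2,2)}
[PSO] allowed = {(0,1,0); (0,1,2); (0,2,0); (0,2,2); (1,1,0); (1,1,2); (1,2,0); (1,2,2); (2,1,0); (2,1,2); (2,2,0); (2,2,2)}
target (0,1,2) ∈ {SC,TSO,PSO}

SC:yes TSO:yes PSO:yes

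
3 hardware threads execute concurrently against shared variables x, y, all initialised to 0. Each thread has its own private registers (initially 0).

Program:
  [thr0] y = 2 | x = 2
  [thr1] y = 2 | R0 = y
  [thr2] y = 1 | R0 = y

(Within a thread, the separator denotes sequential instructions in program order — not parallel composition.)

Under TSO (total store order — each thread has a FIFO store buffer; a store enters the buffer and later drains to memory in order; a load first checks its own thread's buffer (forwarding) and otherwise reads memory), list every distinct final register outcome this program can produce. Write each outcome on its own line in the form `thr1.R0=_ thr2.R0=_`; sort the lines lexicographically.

outcome vector order: (thr1.R0,thr2.R0)
|TSO outcomes| = 4

thr1.R0=1 thr2.R0=1
thr1.R0=1 thr2.R0=2
thr1.R0=2 thr2.R0=1
thr1.R0=2 thr2.R0=2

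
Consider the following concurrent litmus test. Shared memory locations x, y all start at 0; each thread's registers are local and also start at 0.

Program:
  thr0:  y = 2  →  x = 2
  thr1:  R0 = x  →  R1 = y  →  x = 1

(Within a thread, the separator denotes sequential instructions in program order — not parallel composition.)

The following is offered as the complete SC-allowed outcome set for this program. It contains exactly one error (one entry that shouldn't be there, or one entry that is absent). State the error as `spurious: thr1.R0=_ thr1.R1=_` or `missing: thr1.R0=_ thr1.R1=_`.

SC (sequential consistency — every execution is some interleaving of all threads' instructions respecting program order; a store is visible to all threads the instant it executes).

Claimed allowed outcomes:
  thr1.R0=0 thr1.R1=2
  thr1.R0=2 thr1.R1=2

missing: thr1.R0=0 thr1.R1=0

outcome vector order: (thr1.R0,thr1.R1)
under SC → <0 0>; <0 2>; <2 2>
SC∖claimed = {<0 0>}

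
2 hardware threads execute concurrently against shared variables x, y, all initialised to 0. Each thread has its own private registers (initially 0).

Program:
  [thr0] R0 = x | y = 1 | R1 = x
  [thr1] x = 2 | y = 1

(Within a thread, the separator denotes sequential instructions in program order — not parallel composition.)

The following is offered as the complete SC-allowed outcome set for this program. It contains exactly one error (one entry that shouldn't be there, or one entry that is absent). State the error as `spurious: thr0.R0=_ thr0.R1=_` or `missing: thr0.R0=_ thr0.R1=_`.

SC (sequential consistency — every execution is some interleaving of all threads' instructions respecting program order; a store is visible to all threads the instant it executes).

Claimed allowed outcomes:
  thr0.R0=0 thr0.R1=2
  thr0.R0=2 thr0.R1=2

missing: thr0.R0=0 thr0.R1=0

outcome vector order: (thr0.R0,thr0.R1)
SC (3): 0/0; 0/2; 2/2
SC∖claimed = {0/0}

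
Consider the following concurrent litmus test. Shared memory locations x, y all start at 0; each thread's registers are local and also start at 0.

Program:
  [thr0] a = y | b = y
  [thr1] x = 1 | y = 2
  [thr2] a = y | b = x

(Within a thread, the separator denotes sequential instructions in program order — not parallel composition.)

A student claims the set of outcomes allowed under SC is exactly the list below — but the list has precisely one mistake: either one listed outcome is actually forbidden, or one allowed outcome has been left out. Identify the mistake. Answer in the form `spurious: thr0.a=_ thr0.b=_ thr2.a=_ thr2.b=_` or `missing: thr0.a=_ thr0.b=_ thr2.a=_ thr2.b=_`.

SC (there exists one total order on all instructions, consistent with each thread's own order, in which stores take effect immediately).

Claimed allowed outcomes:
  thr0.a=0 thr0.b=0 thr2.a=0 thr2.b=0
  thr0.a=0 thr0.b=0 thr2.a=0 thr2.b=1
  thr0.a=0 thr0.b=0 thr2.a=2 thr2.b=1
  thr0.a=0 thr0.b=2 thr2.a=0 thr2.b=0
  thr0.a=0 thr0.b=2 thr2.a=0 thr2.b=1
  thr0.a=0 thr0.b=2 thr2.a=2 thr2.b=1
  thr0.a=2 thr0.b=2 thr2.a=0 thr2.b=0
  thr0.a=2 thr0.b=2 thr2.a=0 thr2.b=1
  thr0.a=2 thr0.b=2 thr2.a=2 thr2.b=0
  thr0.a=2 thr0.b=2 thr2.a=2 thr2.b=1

spurious: thr0.a=2 thr0.b=2 thr2.a=2 thr2.b=0

outcome vector order: (thr0.a,thr0.b,thr2.a,thr2.b)
under SC → (0,0,0,0) (0,0,0,1) (0,0,2,1) (0,2,0,0) (0,2,0,1) (0,2,2,1) (2,2,0,0) (2,2,0,1) (2,2,2,1)
claimed∖SC = {(2,2,2,0)}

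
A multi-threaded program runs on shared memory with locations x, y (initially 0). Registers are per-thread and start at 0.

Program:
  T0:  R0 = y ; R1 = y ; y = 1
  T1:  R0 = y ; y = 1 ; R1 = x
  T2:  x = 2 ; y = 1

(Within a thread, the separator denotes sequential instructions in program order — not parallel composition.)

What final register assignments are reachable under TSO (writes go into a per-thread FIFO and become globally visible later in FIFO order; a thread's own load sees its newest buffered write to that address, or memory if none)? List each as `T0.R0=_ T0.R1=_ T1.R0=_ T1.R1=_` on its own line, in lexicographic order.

outcome vector order: (T0.R0,T0.R1,T1.R0,T1.R1)
|TSO outcomes| = 10

T0.R0=0 T0.R1=0 T1.R0=0 T1.R1=0
T0.R0=0 T0.R1=0 T1.R0=0 T1.R1=2
T0.R0=0 T0.R1=0 T1.R0=1 T1.R1=0
T0.R0=0 T0.R1=0 T1.R0=1 T1.R1=2
T0.R0=0 T0.R1=1 T1.R0=0 T1.R1=0
T0.R0=0 T0.R1=1 T1.R0=0 T1.R1=2
T0.R0=0 T0.R1=1 T1.R0=1 T1.R1=2
T0.R0=1 T0.R1=1 T1.R0=0 T1.R1=0
T0.R0=1 T0.R1=1 T1.R0=0 T1.R1=2
T0.R0=1 T0.R1=1 T1.R0=1 T1.R1=2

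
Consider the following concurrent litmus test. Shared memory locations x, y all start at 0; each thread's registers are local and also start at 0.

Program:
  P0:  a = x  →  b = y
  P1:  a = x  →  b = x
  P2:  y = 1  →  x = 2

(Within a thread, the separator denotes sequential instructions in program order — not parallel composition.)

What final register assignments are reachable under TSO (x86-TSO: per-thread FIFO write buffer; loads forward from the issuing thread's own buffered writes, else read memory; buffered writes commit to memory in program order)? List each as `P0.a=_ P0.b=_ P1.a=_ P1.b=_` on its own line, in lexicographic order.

outcome vector order: (P0.a,P0.b,P1.a,P1.b)
|TSO outcomes| = 9

P0.a=0 P0.b=0 P1.a=0 P1.b=0
P0.a=0 P0.b=0 P1.a=0 P1.b=2
P0.a=0 P0.b=0 P1.a=2 P1.b=2
P0.a=0 P0.b=1 P1.a=0 P1.b=0
P0.a=0 P0.b=1 P1.a=0 P1.b=2
P0.a=0 P0.b=1 P1.a=2 P1.b=2
P0.a=2 P0.b=1 P1.a=0 P1.b=0
P0.a=2 P0.b=1 P1.a=0 P1.b=2
P0.a=2 P0.b=1 P1.a=2 P1.b=2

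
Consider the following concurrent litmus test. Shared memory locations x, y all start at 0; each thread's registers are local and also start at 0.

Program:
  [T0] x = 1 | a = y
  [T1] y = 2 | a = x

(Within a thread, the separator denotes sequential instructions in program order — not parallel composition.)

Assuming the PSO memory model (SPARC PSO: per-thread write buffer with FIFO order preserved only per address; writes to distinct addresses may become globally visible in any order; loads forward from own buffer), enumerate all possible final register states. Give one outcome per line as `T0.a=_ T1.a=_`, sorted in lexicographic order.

outcome vector order: (T0.a,T1.a)
|PSO outcomes| = 4

T0.a=0 T1.a=0
T0.a=0 T1.a=1
T0.a=2 T1.a=0
T0.a=2 T1.a=1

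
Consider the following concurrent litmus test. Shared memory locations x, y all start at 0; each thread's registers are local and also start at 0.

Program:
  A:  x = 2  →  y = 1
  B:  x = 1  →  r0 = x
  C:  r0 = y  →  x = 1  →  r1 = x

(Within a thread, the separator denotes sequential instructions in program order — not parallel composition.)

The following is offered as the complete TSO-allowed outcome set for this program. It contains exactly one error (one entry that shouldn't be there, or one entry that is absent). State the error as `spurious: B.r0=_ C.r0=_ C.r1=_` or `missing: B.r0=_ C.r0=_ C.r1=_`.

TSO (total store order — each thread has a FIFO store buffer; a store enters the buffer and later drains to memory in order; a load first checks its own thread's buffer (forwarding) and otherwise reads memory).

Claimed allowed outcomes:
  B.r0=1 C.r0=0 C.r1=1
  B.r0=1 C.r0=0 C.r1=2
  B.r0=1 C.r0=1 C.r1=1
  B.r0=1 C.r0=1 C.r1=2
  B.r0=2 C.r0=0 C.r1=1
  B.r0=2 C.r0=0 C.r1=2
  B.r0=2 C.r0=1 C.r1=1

outcome vector order: (B.r0,C.r0,C.r1)
[TSO] allowed = {<1 0 1> <1 0 2> <1 1 1> <2 0 1> <2 0 2> <2 1 1>}
claimed∖TSO = {<1 1 2>}

spurious: B.r0=1 C.r0=1 C.r1=2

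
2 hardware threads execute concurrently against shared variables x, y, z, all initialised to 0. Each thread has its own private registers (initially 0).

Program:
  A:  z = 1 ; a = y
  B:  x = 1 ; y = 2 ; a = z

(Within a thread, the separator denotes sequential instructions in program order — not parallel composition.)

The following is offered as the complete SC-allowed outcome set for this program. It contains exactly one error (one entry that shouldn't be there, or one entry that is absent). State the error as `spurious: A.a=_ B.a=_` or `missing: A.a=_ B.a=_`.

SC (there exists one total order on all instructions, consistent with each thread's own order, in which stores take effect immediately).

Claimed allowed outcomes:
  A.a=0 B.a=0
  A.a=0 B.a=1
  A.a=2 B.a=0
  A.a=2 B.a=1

spurious: A.a=0 B.a=0

outcome vector order: (A.a,B.a)
under SC → (0,1) (2,0) (2,1)
claimed∖SC = {(0,0)}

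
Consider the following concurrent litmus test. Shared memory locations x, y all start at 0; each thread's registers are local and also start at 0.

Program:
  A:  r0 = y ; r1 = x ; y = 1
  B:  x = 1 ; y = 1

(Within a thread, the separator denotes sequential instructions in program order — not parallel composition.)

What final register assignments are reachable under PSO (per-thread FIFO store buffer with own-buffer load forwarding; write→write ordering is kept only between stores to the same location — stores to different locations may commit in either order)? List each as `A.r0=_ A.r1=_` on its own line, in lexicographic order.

A.r0=0 A.r1=0
A.r0=0 A.r1=1
A.r0=1 A.r1=0
A.r0=1 A.r1=1

outcome vector order: (A.r0,A.r1)
|PSO outcomes| = 4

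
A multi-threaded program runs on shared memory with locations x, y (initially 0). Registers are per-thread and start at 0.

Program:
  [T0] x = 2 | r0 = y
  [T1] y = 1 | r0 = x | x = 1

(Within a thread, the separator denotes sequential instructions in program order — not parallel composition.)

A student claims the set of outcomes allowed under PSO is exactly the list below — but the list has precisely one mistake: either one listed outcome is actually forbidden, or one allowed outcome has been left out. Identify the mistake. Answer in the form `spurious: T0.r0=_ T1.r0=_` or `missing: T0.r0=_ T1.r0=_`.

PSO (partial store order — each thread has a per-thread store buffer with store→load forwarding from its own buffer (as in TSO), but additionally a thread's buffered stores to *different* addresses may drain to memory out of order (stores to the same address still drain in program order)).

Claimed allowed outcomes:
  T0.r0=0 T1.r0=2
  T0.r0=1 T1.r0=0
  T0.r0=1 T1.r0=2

missing: T0.r0=0 T1.r0=0

outcome vector order: (T0.r0,T1.r0)
[PSO] allowed = {0/0; 0/2; 1/0; 1/2}
PSO∖claimed = {0/0}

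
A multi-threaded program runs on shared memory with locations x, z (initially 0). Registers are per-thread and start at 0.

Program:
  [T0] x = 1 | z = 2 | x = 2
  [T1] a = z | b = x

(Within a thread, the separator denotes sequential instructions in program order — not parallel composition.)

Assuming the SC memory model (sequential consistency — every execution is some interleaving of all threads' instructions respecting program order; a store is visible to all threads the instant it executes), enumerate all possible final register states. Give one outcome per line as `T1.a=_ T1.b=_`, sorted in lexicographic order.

T1.a=0 T1.b=0
T1.a=0 T1.b=1
T1.a=0 T1.b=2
T1.a=2 T1.b=1
T1.a=2 T1.b=2

outcome vector order: (T1.a,T1.b)
|SC outcomes| = 5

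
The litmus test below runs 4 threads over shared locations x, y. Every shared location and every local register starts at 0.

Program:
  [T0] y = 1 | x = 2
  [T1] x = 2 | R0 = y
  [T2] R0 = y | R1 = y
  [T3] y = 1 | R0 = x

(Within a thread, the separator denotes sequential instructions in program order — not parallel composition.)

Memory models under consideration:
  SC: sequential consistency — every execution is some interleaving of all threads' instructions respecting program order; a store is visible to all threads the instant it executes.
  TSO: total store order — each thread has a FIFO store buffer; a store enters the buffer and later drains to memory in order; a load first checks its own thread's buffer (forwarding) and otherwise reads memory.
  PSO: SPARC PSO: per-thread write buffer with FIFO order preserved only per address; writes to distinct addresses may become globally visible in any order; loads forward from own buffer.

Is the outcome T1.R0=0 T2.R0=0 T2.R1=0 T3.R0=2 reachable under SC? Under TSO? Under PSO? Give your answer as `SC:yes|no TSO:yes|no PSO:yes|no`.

outcome vector order: (T1.R0,T2.R0,T2.R1,T3.R0)
[SC] allowed = {0/0/0/2 0/0/1/2 0/1/1/2 1/0/0/0 1/0/0/2 1/0/1/0 1/0/1/2 1/1/1/0 1/1/1/2}
[TSO] allowed = {0/0/0/0 0/0/0/2 0/0/1/0 0/0/1/2 0/1/1/0 0/1/1/2 1/0/0/0 1/0/0/2 1/0/1/0 1/0/1/2 1/1/1/0 1/1/1/2}
[PSO] allowed = {0/0/0/0 0/0/0/2 0/0/1/0 0/0/1/2 0/1/1/0 0/1/1/2 1/0/0/0 1/0/0/2 1/0/1/0 1/0/1/2 1/1/1/0 1/1/1/2}
target 0/0/0/2 ∈ {SC,TSO,PSO}

SC:yes TSO:yes PSO:yes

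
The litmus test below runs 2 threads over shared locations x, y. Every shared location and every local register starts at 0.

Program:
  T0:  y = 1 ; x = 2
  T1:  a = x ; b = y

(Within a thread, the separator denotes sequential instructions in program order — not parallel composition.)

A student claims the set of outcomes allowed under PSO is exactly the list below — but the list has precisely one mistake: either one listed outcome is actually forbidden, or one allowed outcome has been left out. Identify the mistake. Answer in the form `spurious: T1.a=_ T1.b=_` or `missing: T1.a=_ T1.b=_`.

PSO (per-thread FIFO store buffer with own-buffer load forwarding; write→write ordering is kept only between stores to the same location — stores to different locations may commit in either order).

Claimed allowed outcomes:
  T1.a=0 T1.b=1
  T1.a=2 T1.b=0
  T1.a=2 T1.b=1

missing: T1.a=0 T1.b=0

outcome vector order: (T1.a,T1.b)
PSO: 4 outcomes — {0/0, 0/1, 2/0, 2/1}
PSO∖claimed = {0/0}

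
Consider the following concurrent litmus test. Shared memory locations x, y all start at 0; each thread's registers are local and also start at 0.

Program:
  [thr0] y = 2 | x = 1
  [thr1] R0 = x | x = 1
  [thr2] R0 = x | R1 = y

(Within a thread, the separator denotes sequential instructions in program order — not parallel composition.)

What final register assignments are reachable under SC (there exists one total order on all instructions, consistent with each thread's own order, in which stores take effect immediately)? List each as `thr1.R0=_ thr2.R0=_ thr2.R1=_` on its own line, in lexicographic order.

thr1.R0=0 thr2.R0=0 thr2.R1=0
thr1.R0=0 thr2.R0=0 thr2.R1=2
thr1.R0=0 thr2.R0=1 thr2.R1=0
thr1.R0=0 thr2.R0=1 thr2.R1=2
thr1.R0=1 thr2.R0=0 thr2.R1=0
thr1.R0=1 thr2.R0=0 thr2.R1=2
thr1.R0=1 thr2.R0=1 thr2.R1=2

outcome vector order: (thr1.R0,thr2.R0,thr2.R1)
|SC outcomes| = 7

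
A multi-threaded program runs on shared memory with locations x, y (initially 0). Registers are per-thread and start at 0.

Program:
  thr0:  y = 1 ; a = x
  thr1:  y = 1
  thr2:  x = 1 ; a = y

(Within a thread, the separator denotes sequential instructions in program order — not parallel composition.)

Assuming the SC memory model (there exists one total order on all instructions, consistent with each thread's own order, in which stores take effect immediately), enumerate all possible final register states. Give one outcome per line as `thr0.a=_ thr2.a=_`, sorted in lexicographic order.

thr0.a=0 thr2.a=1
thr0.a=1 thr2.a=0
thr0.a=1 thr2.a=1

outcome vector order: (thr0.a,thr2.a)
|SC outcomes| = 3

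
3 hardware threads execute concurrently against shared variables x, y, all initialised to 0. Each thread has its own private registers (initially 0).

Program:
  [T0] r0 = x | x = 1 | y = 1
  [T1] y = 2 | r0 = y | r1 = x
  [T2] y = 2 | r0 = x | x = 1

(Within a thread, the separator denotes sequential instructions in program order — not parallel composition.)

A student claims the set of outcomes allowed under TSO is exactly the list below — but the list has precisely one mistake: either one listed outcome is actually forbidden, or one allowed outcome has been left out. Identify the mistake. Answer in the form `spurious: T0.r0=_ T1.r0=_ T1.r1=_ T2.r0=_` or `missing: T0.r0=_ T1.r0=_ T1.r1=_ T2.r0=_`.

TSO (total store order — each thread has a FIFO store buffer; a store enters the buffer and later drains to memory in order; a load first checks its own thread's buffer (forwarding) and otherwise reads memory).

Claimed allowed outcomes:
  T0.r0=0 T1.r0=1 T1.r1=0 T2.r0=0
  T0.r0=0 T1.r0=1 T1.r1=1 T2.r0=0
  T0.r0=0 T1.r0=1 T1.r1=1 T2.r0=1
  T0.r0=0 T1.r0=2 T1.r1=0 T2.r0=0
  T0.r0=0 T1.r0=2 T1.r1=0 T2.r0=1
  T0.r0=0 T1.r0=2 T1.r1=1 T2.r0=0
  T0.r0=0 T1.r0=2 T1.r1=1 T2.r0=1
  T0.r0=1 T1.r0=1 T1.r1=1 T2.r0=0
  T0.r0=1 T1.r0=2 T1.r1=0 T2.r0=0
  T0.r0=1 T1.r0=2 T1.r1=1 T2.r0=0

outcome vector order: (T0.r0,T1.r0,T1.r1,T2.r0)
TSO (9): 0/1/1/0; 0/1/1/1; 0/2/0/0; 0/2/0/1; 0/2/1/0; 0/2/1/1; 1/1/1/0; 1/2/0/0; 1/2/1/0
claimed∖TSO = {0/1/0/0}

spurious: T0.r0=0 T1.r0=1 T1.r1=0 T2.r0=0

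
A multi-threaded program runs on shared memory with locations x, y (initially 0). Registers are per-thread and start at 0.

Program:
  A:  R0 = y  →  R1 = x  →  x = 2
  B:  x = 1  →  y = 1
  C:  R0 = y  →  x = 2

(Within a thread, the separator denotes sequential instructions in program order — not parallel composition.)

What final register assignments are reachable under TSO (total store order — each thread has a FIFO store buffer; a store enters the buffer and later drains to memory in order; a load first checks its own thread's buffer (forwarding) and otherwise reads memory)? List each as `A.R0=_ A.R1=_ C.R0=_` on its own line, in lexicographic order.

outcome vector order: (A.R0,A.R1,C.R0)
|TSO outcomes| = 10

A.R0=0 A.R1=0 C.R0=0
A.R0=0 A.R1=0 C.R0=1
A.R0=0 A.R1=1 C.R0=0
A.R0=0 A.R1=1 C.R0=1
A.R0=0 A.R1=2 C.R0=0
A.R0=0 A.R1=2 C.R0=1
A.R0=1 A.R1=1 C.R0=0
A.R0=1 A.R1=1 C.R0=1
A.R0=1 A.R1=2 C.R0=0
A.R0=1 A.R1=2 C.R0=1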